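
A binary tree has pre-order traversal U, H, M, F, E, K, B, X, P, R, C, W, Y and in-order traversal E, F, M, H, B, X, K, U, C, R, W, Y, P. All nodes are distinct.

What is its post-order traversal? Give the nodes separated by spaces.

E F M X B K H C Y W R P U

The first element of pre-order is the root; it splits in-order into left and right subtrees.
Root U: left subtree has 7 nodes {E, F, M, H, B, X, K}, right has 5 {C, R, W, Y, P}.
  Root H: left subtree has 3 nodes {E, F, M}, right has 3 {B, X, K}.
    Root M: left subtree has 2 nodes {E, F}, right has 0 { }.
      Root F: left subtree has 1 node {E}, right has 0 { }.
    Root K: left subtree has 2 nodes {B, X}, right has 0 { }.
      Root B: left subtree has 0 nodes { }, right has 1 {X}.
  Root P: left subtree has 4 nodes {C, R, W, Y}, right has 0 { }.
    Root R: left subtree has 1 node {C}, right has 2 {W, Y}.
      Root W: left subtree has 0 nodes { }, right has 1 {Y}.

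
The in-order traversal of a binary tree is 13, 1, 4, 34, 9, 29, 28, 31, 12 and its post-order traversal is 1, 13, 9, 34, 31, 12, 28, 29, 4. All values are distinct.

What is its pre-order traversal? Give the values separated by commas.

4, 13, 1, 29, 34, 9, 28, 12, 31

The last element of post-order is the root; it splits in-order into left and right subtrees.
Root 4: left subtree has 2 nodes {13, 1}, right has 6 {34, 9, 29, 28, 31, 12}.
  Root 13: left subtree has 0 nodes { }, right has 1 {1}.
  Root 29: left subtree has 2 nodes {34, 9}, right has 3 {28, 31, 12}.
    Root 34: left subtree has 0 nodes { }, right has 1 {9}.
    Root 28: left subtree has 0 nodes { }, right has 2 {31, 12}.
      Root 12: left subtree has 1 node {31}, right has 0 { }.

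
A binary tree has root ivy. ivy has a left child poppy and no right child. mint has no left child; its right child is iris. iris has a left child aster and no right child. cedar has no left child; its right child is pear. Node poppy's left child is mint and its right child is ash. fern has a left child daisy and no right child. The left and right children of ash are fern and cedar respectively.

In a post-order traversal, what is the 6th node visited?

Post-order visits the left subtree, then the right subtree, then the node.
At ivy: go left to poppy.
  At poppy: go left to mint.
    At mint: no left child.
    At mint: go right to iris.
      At iris: go left to aster.
        aster is a leaf — visit aster.
      At iris: no right child.
      Visit iris.
    Visit mint.
  At poppy: go right to ash.
    At ash: go left to fern.
      At fern: go left to daisy.
        daisy is a leaf — visit daisy.
      At fern: no right child.
      Visit fern.
    At ash: go right to cedar.
      At cedar: no left child.
      At cedar: go right to pear.
        pear is a leaf — visit pear.
      Visit cedar.
    Visit ash.
  Visit poppy.
At ivy: no right child.
Visit ivy.
Full post-order sequence: aster, iris, mint, daisy, fern, pear, cedar, ash, poppy, ivy.

pear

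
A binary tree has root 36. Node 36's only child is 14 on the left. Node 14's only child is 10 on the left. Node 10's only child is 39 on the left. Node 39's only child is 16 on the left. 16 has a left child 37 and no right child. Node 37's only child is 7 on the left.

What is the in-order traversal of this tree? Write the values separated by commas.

7, 37, 16, 39, 10, 14, 36

In-order visits the left subtree, then the node, then the right subtree.
At 36: go left to 14.
  At 14: go left to 10.
    At 10: go left to 39.
      At 39: go left to 16.
        At 16: go left to 37.
          At 37: go left to 7.
            7 is a leaf — visit 7.
          Visit 37.
          At 37: no right child.
        Visit 16.
        At 16: no right child.
      Visit 39.
      At 39: no right child.
    Visit 10.
    At 10: no right child.
  Visit 14.
  At 14: no right child.
Visit 36.
At 36: no right child.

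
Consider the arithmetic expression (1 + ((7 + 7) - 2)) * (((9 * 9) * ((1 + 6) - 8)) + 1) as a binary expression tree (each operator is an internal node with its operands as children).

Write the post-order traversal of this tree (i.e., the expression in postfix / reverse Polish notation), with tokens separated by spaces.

1 7 7 + 2 - + 9 9 * 1 6 + 8 - * 1 + *

Post-order on an expression tree gives postfix notation: for each operator, emit left operand, right operand, then the operator.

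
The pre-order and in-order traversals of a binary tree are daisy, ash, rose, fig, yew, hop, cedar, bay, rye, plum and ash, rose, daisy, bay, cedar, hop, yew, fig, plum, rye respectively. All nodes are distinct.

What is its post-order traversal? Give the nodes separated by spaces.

rose ash bay cedar hop yew plum rye fig daisy

The first element of pre-order is the root; it splits in-order into left and right subtrees.
Root daisy: left subtree has 2 nodes {ash, rose}, right has 7 {bay, cedar, hop, yew, fig, plum, rye}.
  Root ash: left subtree has 0 nodes { }, right has 1 {rose}.
  Root fig: left subtree has 4 nodes {bay, cedar, hop, yew}, right has 2 {plum, rye}.
    Root yew: left subtree has 3 nodes {bay, cedar, hop}, right has 0 { }.
      Root hop: left subtree has 2 nodes {bay, cedar}, right has 0 { }.
        Root cedar: left subtree has 1 node {bay}, right has 0 { }.
    Root rye: left subtree has 1 node {plum}, right has 0 { }.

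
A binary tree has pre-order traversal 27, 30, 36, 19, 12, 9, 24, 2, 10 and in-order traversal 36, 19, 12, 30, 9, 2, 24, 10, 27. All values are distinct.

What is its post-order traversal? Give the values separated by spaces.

The first element of pre-order is the root; it splits in-order into left and right subtrees.
Root 27: left subtree has 8 nodes {36, 19, 12, 30, 9, 2, 24, 10}, right has 0 { }.
  Root 30: left subtree has 3 nodes {36, 19, 12}, right has 4 {9, 2, 24, 10}.
    Root 36: left subtree has 0 nodes { }, right has 2 {19, 12}.
      Root 19: left subtree has 0 nodes { }, right has 1 {12}.
    Root 9: left subtree has 0 nodes { }, right has 3 {2, 24, 10}.
      Root 24: left subtree has 1 node {2}, right has 1 {10}.

12 19 36 2 10 24 9 30 27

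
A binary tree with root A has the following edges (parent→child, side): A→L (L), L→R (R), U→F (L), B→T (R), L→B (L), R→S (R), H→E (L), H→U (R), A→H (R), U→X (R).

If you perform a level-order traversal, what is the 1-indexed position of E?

6

Level-order visits nodes level by level from the root, left to right within each level.
Level 0: A
Level 1: L, H
Level 2: B, R, E, U
Level 3: T, S, F, X
Full level-order sequence: A, L, H, B, R, E, U, T, S, F, X.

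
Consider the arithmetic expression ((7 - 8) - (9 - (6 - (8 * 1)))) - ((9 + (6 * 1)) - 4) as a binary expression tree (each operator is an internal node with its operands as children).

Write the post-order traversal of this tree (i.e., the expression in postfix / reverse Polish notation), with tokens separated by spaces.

Post-order on an expression tree gives postfix notation: for each operator, emit left operand, right operand, then the operator.

7 8 - 9 6 8 1 * - - - 9 6 1 * + 4 - -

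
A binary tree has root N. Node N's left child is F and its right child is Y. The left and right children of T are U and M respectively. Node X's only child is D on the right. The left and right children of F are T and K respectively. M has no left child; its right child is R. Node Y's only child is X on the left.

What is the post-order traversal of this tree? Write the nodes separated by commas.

Post-order visits the left subtree, then the right subtree, then the node.
At N: go left to F.
  At F: go left to T.
    At T: go left to U.
      U is a leaf — visit U.
    At T: go right to M.
      At M: no left child.
      At M: go right to R.
        R is a leaf — visit R.
      Visit M.
    Visit T.
  At F: go right to K.
    K is a leaf — visit K.
  Visit F.
At N: go right to Y.
  At Y: go left to X.
    At X: no left child.
    At X: go right to D.
      D is a leaf — visit D.
    Visit X.
  At Y: no right child.
  Visit Y.
Visit N.

U, R, M, T, K, F, D, X, Y, N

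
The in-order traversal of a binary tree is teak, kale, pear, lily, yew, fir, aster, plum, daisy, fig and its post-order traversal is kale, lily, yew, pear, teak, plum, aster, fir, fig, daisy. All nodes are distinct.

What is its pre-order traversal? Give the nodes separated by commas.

daisy, fir, teak, pear, kale, yew, lily, aster, plum, fig

The last element of post-order is the root; it splits in-order into left and right subtrees.
Root daisy: left subtree has 8 nodes {teak, kale, pear, lily, yew, fir, aster, plum}, right has 1 {fig}.
  Root fir: left subtree has 5 nodes {teak, kale, pear, lily, yew}, right has 2 {aster, plum}.
    Root teak: left subtree has 0 nodes { }, right has 4 {kale, pear, lily, yew}.
      Root pear: left subtree has 1 node {kale}, right has 2 {lily, yew}.
        Root yew: left subtree has 1 node {lily}, right has 0 { }.
    Root aster: left subtree has 0 nodes { }, right has 1 {plum}.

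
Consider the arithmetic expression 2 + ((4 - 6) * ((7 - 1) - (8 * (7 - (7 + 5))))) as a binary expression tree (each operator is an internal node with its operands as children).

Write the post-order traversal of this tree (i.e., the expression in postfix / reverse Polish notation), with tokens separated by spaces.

2 4 6 - 7 1 - 8 7 7 5 + - * - * +

Post-order on an expression tree gives postfix notation: for each operator, emit left operand, right operand, then the operator.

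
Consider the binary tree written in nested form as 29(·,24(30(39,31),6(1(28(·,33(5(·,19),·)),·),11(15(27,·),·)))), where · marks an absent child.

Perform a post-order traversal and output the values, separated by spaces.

Post-order visits the left subtree, then the right subtree, then the node.
At 29: no left child.
At 29: go right to 24.
  At 24: go left to 30.
    At 30: go left to 39.
      39 is a leaf — visit 39.
    At 30: go right to 31.
      31 is a leaf — visit 31.
    Visit 30.
  At 24: go right to 6.
    At 6: go left to 1.
      At 1: go left to 28.
        At 28: no left child.
        At 28: go right to 33.
          At 33: go left to 5.
            At 5: no left child.
            At 5: go right to 19.
              19 is a leaf — visit 19.
            Visit 5.
          At 33: no right child.
          Visit 33.
        Visit 28.
      At 1: no right child.
      Visit 1.
    At 6: go right to 11.
      At 11: go left to 15.
        At 15: go left to 27.
          27 is a leaf — visit 27.
        At 15: no right child.
        Visit 15.
      At 11: no right child.
      Visit 11.
    Visit 6.
  Visit 24.
Visit 29.

39 31 30 19 5 33 28 1 27 15 11 6 24 29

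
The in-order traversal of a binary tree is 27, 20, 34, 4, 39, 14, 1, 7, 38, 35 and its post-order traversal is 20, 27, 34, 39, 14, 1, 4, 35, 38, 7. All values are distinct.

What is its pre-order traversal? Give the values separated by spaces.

The last element of post-order is the root; it splits in-order into left and right subtrees.
Root 7: left subtree has 7 nodes {27, 20, 34, 4, 39, 14, 1}, right has 2 {38, 35}.
  Root 4: left subtree has 3 nodes {27, 20, 34}, right has 3 {39, 14, 1}.
    Root 34: left subtree has 2 nodes {27, 20}, right has 0 { }.
      Root 27: left subtree has 0 nodes { }, right has 1 {20}.
    Root 1: left subtree has 2 nodes {39, 14}, right has 0 { }.
      Root 14: left subtree has 1 node {39}, right has 0 { }.
  Root 38: left subtree has 0 nodes { }, right has 1 {35}.

7 4 34 27 20 1 14 39 38 35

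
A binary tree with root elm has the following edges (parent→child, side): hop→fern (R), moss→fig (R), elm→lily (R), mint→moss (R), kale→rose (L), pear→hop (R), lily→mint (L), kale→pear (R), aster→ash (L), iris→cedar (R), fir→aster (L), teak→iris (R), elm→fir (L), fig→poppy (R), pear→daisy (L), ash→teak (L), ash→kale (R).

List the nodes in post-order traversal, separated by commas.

Post-order visits the left subtree, then the right subtree, then the node.
At elm: go left to fir.
  At fir: go left to aster.
    At aster: go left to ash.
      At ash: go left to teak.
        At teak: no left child.
        At teak: go right to iris.
          At iris: no left child.
          At iris: go right to cedar.
            cedar is a leaf — visit cedar.
          Visit iris.
        Visit teak.
      At ash: go right to kale.
        At kale: go left to rose.
          rose is a leaf — visit rose.
        At kale: go right to pear.
          At pear: go left to daisy.
            daisy is a leaf — visit daisy.
          At pear: go right to hop.
            At hop: no left child.
            At hop: go right to fern.
              fern is a leaf — visit fern.
            Visit hop.
          Visit pear.
        Visit kale.
      Visit ash.
    At aster: no right child.
    Visit aster.
  At fir: no right child.
  Visit fir.
At elm: go right to lily.
  At lily: go left to mint.
    At mint: no left child.
    At mint: go right to moss.
      At moss: no left child.
      At moss: go right to fig.
        At fig: no left child.
        At fig: go right to poppy.
          poppy is a leaf — visit poppy.
        Visit fig.
      Visit moss.
    Visit mint.
  At lily: no right child.
  Visit lily.
Visit elm.

cedar, iris, teak, rose, daisy, fern, hop, pear, kale, ash, aster, fir, poppy, fig, moss, mint, lily, elm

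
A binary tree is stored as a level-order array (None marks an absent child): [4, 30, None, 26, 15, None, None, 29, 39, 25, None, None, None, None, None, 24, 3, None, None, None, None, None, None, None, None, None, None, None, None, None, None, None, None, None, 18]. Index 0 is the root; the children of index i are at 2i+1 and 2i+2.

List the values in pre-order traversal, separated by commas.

Pre-order visits the node, then its left subtree, then its right subtree.
Visit 4.
At 4: go left to 30.
  Visit 30.
  At 30: go left to 26.
    Visit 26.
    At 26: go left to 29.
      Visit 29.
      At 29: go left to 24.
        24 is a leaf — visit 24.
      At 29: go right to 3.
        Visit 3.
        At 3: no left child.
        At 3: go right to 18.
          18 is a leaf — visit 18.
    At 26: go right to 39.
      39 is a leaf — visit 39.
  At 30: go right to 15.
    Visit 15.
    At 15: go left to 25.
      25 is a leaf — visit 25.
    At 15: no right child.
At 4: no right child.

4, 30, 26, 29, 24, 3, 18, 39, 15, 25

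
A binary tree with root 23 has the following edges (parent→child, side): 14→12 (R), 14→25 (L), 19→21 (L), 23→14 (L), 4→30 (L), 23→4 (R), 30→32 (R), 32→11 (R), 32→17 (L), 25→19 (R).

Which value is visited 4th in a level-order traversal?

25

Level-order visits nodes level by level from the root, left to right within each level.
Level 0: 23
Level 1: 14, 4
Level 2: 25, 12, 30
Level 3: 19, 32
Level 4: 21, 17, 11
Full level-order sequence: 23, 14, 4, 25, 12, 30, 19, 32, 21, 17, 11.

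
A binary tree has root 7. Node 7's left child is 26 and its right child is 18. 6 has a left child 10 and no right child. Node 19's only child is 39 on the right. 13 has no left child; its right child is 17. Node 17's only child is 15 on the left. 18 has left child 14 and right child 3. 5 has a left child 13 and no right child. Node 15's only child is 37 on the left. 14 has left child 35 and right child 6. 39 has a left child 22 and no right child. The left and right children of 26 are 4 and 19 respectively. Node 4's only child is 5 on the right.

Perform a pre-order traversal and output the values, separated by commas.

7, 26, 4, 5, 13, 17, 15, 37, 19, 39, 22, 18, 14, 35, 6, 10, 3

Pre-order visits the node, then its left subtree, then its right subtree.
Visit 7.
At 7: go left to 26.
  Visit 26.
  At 26: go left to 4.
    Visit 4.
    At 4: no left child.
    At 4: go right to 5.
      Visit 5.
      At 5: go left to 13.
        Visit 13.
        At 13: no left child.
        At 13: go right to 17.
          Visit 17.
          At 17: go left to 15.
            Visit 15.
            At 15: go left to 37.
              37 is a leaf — visit 37.
            At 15: no right child.
          At 17: no right child.
      At 5: no right child.
  At 26: go right to 19.
    Visit 19.
    At 19: no left child.
    At 19: go right to 39.
      Visit 39.
      At 39: go left to 22.
        22 is a leaf — visit 22.
      At 39: no right child.
At 7: go right to 18.
  Visit 18.
  At 18: go left to 14.
    Visit 14.
    At 14: go left to 35.
      35 is a leaf — visit 35.
    At 14: go right to 6.
      Visit 6.
      At 6: go left to 10.
        10 is a leaf — visit 10.
      At 6: no right child.
  At 18: go right to 3.
    3 is a leaf — visit 3.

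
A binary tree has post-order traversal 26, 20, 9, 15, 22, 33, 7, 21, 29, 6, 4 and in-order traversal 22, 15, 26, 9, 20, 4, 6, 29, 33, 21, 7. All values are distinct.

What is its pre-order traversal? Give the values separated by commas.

4, 22, 15, 9, 26, 20, 6, 29, 21, 33, 7

The last element of post-order is the root; it splits in-order into left and right subtrees.
Root 4: left subtree has 5 nodes {22, 15, 26, 9, 20}, right has 5 {6, 29, 33, 21, 7}.
  Root 22: left subtree has 0 nodes { }, right has 4 {15, 26, 9, 20}.
    Root 15: left subtree has 0 nodes { }, right has 3 {26, 9, 20}.
      Root 9: left subtree has 1 node {26}, right has 1 {20}.
  Root 6: left subtree has 0 nodes { }, right has 4 {29, 33, 21, 7}.
    Root 29: left subtree has 0 nodes { }, right has 3 {33, 21, 7}.
      Root 21: left subtree has 1 node {33}, right has 1 {7}.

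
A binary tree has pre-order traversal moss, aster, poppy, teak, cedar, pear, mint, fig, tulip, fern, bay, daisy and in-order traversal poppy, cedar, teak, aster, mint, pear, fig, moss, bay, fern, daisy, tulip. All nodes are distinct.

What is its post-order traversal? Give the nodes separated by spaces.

The first element of pre-order is the root; it splits in-order into left and right subtrees.
Root moss: left subtree has 7 nodes {poppy, cedar, teak, aster, mint, pear, fig}, right has 4 {bay, fern, daisy, tulip}.
  Root aster: left subtree has 3 nodes {poppy, cedar, teak}, right has 3 {mint, pear, fig}.
    Root poppy: left subtree has 0 nodes { }, right has 2 {cedar, teak}.
      Root teak: left subtree has 1 node {cedar}, right has 0 { }.
    Root pear: left subtree has 1 node {mint}, right has 1 {fig}.
  Root tulip: left subtree has 3 nodes {bay, fern, daisy}, right has 0 { }.
    Root fern: left subtree has 1 node {bay}, right has 1 {daisy}.

cedar teak poppy mint fig pear aster bay daisy fern tulip moss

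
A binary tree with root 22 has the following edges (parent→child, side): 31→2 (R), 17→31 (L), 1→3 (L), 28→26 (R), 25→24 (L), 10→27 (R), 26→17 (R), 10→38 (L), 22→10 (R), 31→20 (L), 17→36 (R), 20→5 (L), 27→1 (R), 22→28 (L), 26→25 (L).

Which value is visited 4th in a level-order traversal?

Level-order visits nodes level by level from the root, left to right within each level.
Level 0: 22
Level 1: 28, 10
Level 2: 26, 38, 27
Level 3: 25, 17, 1
Level 4: 24, 31, 36, 3
Level 5: 20, 2
Level 6: 5
Full level-order sequence: 22, 28, 10, 26, 38, 27, 25, 17, 1, 24, 31, 36, 3, 20, 2, 5.

26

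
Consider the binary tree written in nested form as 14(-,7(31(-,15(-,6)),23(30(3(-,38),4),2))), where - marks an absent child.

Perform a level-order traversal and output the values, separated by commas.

14, 7, 31, 23, 15, 30, 2, 6, 3, 4, 38

Level-order visits nodes level by level from the root, left to right within each level.
Level 0: 14
Level 1: 7
Level 2: 31, 23
Level 3: 15, 30, 2
Level 4: 6, 3, 4
Level 5: 38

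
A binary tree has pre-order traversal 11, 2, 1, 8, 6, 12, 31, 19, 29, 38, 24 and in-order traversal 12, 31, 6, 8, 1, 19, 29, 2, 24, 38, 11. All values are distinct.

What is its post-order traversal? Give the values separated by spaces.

31 12 6 8 29 19 1 24 38 2 11

The first element of pre-order is the root; it splits in-order into left and right subtrees.
Root 11: left subtree has 10 nodes {12, 31, 6, 8, 1, 19, 29, 2, 24, 38}, right has 0 { }.
  Root 2: left subtree has 7 nodes {12, 31, 6, 8, 1, 19, 29}, right has 2 {24, 38}.
    Root 1: left subtree has 4 nodes {12, 31, 6, 8}, right has 2 {19, 29}.
      Root 8: left subtree has 3 nodes {12, 31, 6}, right has 0 { }.
        Root 6: left subtree has 2 nodes {12, 31}, right has 0 { }.
          Root 12: left subtree has 0 nodes { }, right has 1 {31}.
      Root 19: left subtree has 0 nodes { }, right has 1 {29}.
    Root 38: left subtree has 1 node {24}, right has 0 { }.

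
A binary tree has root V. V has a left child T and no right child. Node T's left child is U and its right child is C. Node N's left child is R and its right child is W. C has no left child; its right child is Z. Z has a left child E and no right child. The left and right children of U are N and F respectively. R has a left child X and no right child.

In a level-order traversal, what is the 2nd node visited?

T

Level-order visits nodes level by level from the root, left to right within each level.
Level 0: V
Level 1: T
Level 2: U, C
Level 3: N, F, Z
Level 4: R, W, E
Level 5: X
Full level-order sequence: V, T, U, C, N, F, Z, R, W, E, X.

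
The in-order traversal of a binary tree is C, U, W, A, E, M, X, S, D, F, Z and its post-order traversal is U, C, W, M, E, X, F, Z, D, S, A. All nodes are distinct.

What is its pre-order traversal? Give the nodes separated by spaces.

A W C U S X E M D Z F

The last element of post-order is the root; it splits in-order into left and right subtrees.
Root A: left subtree has 3 nodes {C, U, W}, right has 7 {E, M, X, S, D, F, Z}.
  Root W: left subtree has 2 nodes {C, U}, right has 0 { }.
    Root C: left subtree has 0 nodes { }, right has 1 {U}.
  Root S: left subtree has 3 nodes {E, M, X}, right has 3 {D, F, Z}.
    Root X: left subtree has 2 nodes {E, M}, right has 0 { }.
      Root E: left subtree has 0 nodes { }, right has 1 {M}.
    Root D: left subtree has 0 nodes { }, right has 2 {F, Z}.
      Root Z: left subtree has 1 node {F}, right has 0 { }.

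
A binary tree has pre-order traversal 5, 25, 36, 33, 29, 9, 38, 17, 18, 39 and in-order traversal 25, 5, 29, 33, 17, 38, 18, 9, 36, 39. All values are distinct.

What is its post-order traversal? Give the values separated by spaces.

The first element of pre-order is the root; it splits in-order into left and right subtrees.
Root 5: left subtree has 1 node {25}, right has 8 {29, 33, 17, 38, 18, 9, 36, 39}.
  Root 36: left subtree has 6 nodes {29, 33, 17, 38, 18, 9}, right has 1 {39}.
    Root 33: left subtree has 1 node {29}, right has 4 {17, 38, 18, 9}.
      Root 9: left subtree has 3 nodes {17, 38, 18}, right has 0 { }.
        Root 38: left subtree has 1 node {17}, right has 1 {18}.

25 29 17 18 38 9 33 39 36 5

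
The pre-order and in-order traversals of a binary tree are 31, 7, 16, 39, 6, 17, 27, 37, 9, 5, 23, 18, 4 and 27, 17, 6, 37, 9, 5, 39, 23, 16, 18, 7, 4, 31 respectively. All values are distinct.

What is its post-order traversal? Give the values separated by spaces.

27 17 5 9 37 6 23 39 18 16 4 7 31

The first element of pre-order is the root; it splits in-order into left and right subtrees.
Root 31: left subtree has 12 nodes {27, 17, 6, 37, 9, 5, 39, 23, 16, 18, 7, 4}, right has 0 { }.
  Root 7: left subtree has 10 nodes {27, 17, 6, 37, 9, 5, 39, 23, 16, 18}, right has 1 {4}.
    Root 16: left subtree has 8 nodes {27, 17, 6, 37, 9, 5, 39, 23}, right has 1 {18}.
      Root 39: left subtree has 6 nodes {27, 17, 6, 37, 9, 5}, right has 1 {23}.
        Root 6: left subtree has 2 nodes {27, 17}, right has 3 {37, 9, 5}.
          Root 17: left subtree has 1 node {27}, right has 0 { }.
          Root 37: left subtree has 0 nodes { }, right has 2 {9, 5}.
            Root 9: left subtree has 0 nodes { }, right has 1 {5}.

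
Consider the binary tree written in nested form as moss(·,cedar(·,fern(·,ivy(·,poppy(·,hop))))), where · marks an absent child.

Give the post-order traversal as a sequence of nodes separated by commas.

hop, poppy, ivy, fern, cedar, moss

Post-order visits the left subtree, then the right subtree, then the node.
At moss: no left child.
At moss: go right to cedar.
  At cedar: no left child.
  At cedar: go right to fern.
    At fern: no left child.
    At fern: go right to ivy.
      At ivy: no left child.
      At ivy: go right to poppy.
        At poppy: no left child.
        At poppy: go right to hop.
          hop is a leaf — visit hop.
        Visit poppy.
      Visit ivy.
    Visit fern.
  Visit cedar.
Visit moss.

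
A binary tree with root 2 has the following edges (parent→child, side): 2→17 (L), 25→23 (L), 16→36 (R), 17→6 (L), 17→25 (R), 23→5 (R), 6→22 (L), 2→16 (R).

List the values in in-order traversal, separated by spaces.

22 6 17 23 5 25 2 16 36

In-order visits the left subtree, then the node, then the right subtree.
At 2: go left to 17.
  At 17: go left to 6.
    At 6: go left to 22.
      22 is a leaf — visit 22.
    Visit 6.
    At 6: no right child.
  Visit 17.
  At 17: go right to 25.
    At 25: go left to 23.
      At 23: no left child.
      Visit 23.
      At 23: go right to 5.
        5 is a leaf — visit 5.
    Visit 25.
    At 25: no right child.
Visit 2.
At 2: go right to 16.
  At 16: no left child.
  Visit 16.
  At 16: go right to 36.
    36 is a leaf — visit 36.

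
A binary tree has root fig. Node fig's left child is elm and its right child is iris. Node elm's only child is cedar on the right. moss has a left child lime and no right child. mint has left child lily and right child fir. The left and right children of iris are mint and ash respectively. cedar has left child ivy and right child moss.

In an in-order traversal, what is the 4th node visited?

lime

In-order visits the left subtree, then the node, then the right subtree.
At fig: go left to elm.
  At elm: no left child.
  Visit elm.
  At elm: go right to cedar.
    At cedar: go left to ivy.
      ivy is a leaf — visit ivy.
    Visit cedar.
    At cedar: go right to moss.
      At moss: go left to lime.
        lime is a leaf — visit lime.
      Visit moss.
      At moss: no right child.
Visit fig.
At fig: go right to iris.
  At iris: go left to mint.
    At mint: go left to lily.
      lily is a leaf — visit lily.
    Visit mint.
    At mint: go right to fir.
      fir is a leaf — visit fir.
  Visit iris.
  At iris: go right to ash.
    ash is a leaf — visit ash.
Full in-order sequence: elm, ivy, cedar, lime, moss, fig, lily, mint, fir, iris, ash.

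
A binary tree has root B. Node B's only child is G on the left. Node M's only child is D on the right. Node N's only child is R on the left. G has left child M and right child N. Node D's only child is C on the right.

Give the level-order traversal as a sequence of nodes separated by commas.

Level-order visits nodes level by level from the root, left to right within each level.
Level 0: B
Level 1: G
Level 2: M, N
Level 3: D, R
Level 4: C

B, G, M, N, D, R, C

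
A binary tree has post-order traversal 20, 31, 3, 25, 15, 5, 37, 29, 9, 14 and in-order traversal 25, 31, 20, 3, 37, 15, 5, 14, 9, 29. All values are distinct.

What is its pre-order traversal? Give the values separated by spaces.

The last element of post-order is the root; it splits in-order into left and right subtrees.
Root 14: left subtree has 7 nodes {25, 31, 20, 3, 37, 15, 5}, right has 2 {9, 29}.
  Root 37: left subtree has 4 nodes {25, 31, 20, 3}, right has 2 {15, 5}.
    Root 25: left subtree has 0 nodes { }, right has 3 {31, 20, 3}.
      Root 3: left subtree has 2 nodes {31, 20}, right has 0 { }.
        Root 31: left subtree has 0 nodes { }, right has 1 {20}.
    Root 5: left subtree has 1 node {15}, right has 0 { }.
  Root 9: left subtree has 0 nodes { }, right has 1 {29}.

14 37 25 3 31 20 5 15 9 29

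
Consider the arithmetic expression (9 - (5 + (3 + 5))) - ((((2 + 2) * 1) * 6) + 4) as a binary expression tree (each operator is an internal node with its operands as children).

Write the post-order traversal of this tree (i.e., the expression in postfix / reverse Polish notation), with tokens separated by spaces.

9 5 3 5 + + - 2 2 + 1 * 6 * 4 + -

Post-order on an expression tree gives postfix notation: for each operator, emit left operand, right operand, then the operator.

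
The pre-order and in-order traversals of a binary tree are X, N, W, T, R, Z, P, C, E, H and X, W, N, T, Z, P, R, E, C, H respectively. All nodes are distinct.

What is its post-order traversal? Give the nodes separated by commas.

The first element of pre-order is the root; it splits in-order into left and right subtrees.
Root X: left subtree has 0 nodes { }, right has 9 {W, N, T, Z, P, R, E, C, H}.
  Root N: left subtree has 1 node {W}, right has 7 {T, Z, P, R, E, C, H}.
    Root T: left subtree has 0 nodes { }, right has 6 {Z, P, R, E, C, H}.
      Root R: left subtree has 2 nodes {Z, P}, right has 3 {E, C, H}.
        Root Z: left subtree has 0 nodes { }, right has 1 {P}.
        Root C: left subtree has 1 node {E}, right has 1 {H}.

W, P, Z, E, H, C, R, T, N, X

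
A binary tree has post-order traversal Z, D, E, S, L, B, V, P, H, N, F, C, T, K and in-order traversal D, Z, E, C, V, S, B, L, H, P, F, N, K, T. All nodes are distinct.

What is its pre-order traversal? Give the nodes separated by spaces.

The last element of post-order is the root; it splits in-order into left and right subtrees.
Root K: left subtree has 12 nodes {D, Z, E, C, V, S, B, L, H, P, F, N}, right has 1 {T}.
  Root C: left subtree has 3 nodes {D, Z, E}, right has 8 {V, S, B, L, H, P, F, N}.
    Root E: left subtree has 2 nodes {D, Z}, right has 0 { }.
      Root D: left subtree has 0 nodes { }, right has 1 {Z}.
    Root F: left subtree has 6 nodes {V, S, B, L, H, P}, right has 1 {N}.
      Root H: left subtree has 4 nodes {V, S, B, L}, right has 1 {P}.
        Root V: left subtree has 0 nodes { }, right has 3 {S, B, L}.
          Root B: left subtree has 1 node {S}, right has 1 {L}.

K C E D Z F H V B S L P N T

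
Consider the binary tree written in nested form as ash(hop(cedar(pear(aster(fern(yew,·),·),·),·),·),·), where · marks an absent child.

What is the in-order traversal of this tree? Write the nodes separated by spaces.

In-order visits the left subtree, then the node, then the right subtree.
At ash: go left to hop.
  At hop: go left to cedar.
    At cedar: go left to pear.
      At pear: go left to aster.
        At aster: go left to fern.
          At fern: go left to yew.
            yew is a leaf — visit yew.
          Visit fern.
          At fern: no right child.
        Visit aster.
        At aster: no right child.
      Visit pear.
      At pear: no right child.
    Visit cedar.
    At cedar: no right child.
  Visit hop.
  At hop: no right child.
Visit ash.
At ash: no right child.

yew fern aster pear cedar hop ash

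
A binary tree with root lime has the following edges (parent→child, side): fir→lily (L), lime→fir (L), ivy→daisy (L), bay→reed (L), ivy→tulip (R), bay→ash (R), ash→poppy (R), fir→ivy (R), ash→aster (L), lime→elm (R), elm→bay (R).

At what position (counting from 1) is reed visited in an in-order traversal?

8

In-order visits the left subtree, then the node, then the right subtree.
At lime: go left to fir.
  At fir: go left to lily.
    lily is a leaf — visit lily.
  Visit fir.
  At fir: go right to ivy.
    At ivy: go left to daisy.
      daisy is a leaf — visit daisy.
    Visit ivy.
    At ivy: go right to tulip.
      tulip is a leaf — visit tulip.
Visit lime.
At lime: go right to elm.
  At elm: no left child.
  Visit elm.
  At elm: go right to bay.
    At bay: go left to reed.
      reed is a leaf — visit reed.
    Visit bay.
    At bay: go right to ash.
      At ash: go left to aster.
        aster is a leaf — visit aster.
      Visit ash.
      At ash: go right to poppy.
        poppy is a leaf — visit poppy.
Full in-order sequence: lily, fir, daisy, ivy, tulip, lime, elm, reed, bay, aster, ash, poppy.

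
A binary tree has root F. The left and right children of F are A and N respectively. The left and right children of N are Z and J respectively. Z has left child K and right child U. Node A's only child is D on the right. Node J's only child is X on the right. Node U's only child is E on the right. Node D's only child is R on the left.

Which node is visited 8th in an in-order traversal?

In-order visits the left subtree, then the node, then the right subtree.
At F: go left to A.
  At A: no left child.
  Visit A.
  At A: go right to D.
    At D: go left to R.
      R is a leaf — visit R.
    Visit D.
    At D: no right child.
Visit F.
At F: go right to N.
  At N: go left to Z.
    At Z: go left to K.
      K is a leaf — visit K.
    Visit Z.
    At Z: go right to U.
      At U: no left child.
      Visit U.
      At U: go right to E.
        E is a leaf — visit E.
  Visit N.
  At N: go right to J.
    At J: no left child.
    Visit J.
    At J: go right to X.
      X is a leaf — visit X.
Full in-order sequence: A, R, D, F, K, Z, U, E, N, J, X.

E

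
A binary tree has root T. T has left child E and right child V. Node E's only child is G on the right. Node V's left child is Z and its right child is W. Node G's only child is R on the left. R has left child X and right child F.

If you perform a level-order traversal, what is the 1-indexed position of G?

4

Level-order visits nodes level by level from the root, left to right within each level.
Level 0: T
Level 1: E, V
Level 2: G, Z, W
Level 3: R
Level 4: X, F
Full level-order sequence: T, E, V, G, Z, W, R, X, F.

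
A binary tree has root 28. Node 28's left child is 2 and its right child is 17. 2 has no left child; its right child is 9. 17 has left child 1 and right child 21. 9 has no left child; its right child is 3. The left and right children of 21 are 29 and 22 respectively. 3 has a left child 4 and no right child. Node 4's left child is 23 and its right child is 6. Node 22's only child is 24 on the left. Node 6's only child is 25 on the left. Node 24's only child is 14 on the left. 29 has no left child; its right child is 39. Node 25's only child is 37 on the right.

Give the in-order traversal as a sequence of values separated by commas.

2, 9, 23, 4, 25, 37, 6, 3, 28, 1, 17, 29, 39, 21, 14, 24, 22

In-order visits the left subtree, then the node, then the right subtree.
At 28: go left to 2.
  At 2: no left child.
  Visit 2.
  At 2: go right to 9.
    At 9: no left child.
    Visit 9.
    At 9: go right to 3.
      At 3: go left to 4.
        At 4: go left to 23.
          23 is a leaf — visit 23.
        Visit 4.
        At 4: go right to 6.
          At 6: go left to 25.
            At 25: no left child.
            Visit 25.
            At 25: go right to 37.
              37 is a leaf — visit 37.
          Visit 6.
          At 6: no right child.
      Visit 3.
      At 3: no right child.
Visit 28.
At 28: go right to 17.
  At 17: go left to 1.
    1 is a leaf — visit 1.
  Visit 17.
  At 17: go right to 21.
    At 21: go left to 29.
      At 29: no left child.
      Visit 29.
      At 29: go right to 39.
        39 is a leaf — visit 39.
    Visit 21.
    At 21: go right to 22.
      At 22: go left to 24.
        At 24: go left to 14.
          14 is a leaf — visit 14.
        Visit 24.
        At 24: no right child.
      Visit 22.
      At 22: no right child.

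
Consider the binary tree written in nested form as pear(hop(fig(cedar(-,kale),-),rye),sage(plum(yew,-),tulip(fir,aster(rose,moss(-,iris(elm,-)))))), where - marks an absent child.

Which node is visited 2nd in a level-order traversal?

hop

Level-order visits nodes level by level from the root, left to right within each level.
Level 0: pear
Level 1: hop, sage
Level 2: fig, rye, plum, tulip
Level 3: cedar, yew, fir, aster
Level 4: kale, rose, moss
Level 5: iris
Level 6: elm
Full level-order sequence: pear, hop, sage, fig, rye, plum, tulip, cedar, yew, fir, aster, kale, rose, moss, iris, elm.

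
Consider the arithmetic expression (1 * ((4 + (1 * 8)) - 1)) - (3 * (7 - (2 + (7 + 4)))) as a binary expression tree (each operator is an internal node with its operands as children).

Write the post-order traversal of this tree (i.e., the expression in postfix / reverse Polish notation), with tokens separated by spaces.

Post-order on an expression tree gives postfix notation: for each operator, emit left operand, right operand, then the operator.

1 4 1 8 * + 1 - * 3 7 2 7 4 + + - * -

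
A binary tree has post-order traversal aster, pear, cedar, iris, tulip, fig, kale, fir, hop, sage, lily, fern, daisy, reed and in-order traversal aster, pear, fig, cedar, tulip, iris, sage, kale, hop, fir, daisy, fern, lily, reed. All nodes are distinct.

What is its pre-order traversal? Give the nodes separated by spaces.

reed daisy sage fig pear aster tulip cedar iris hop kale fir fern lily

The last element of post-order is the root; it splits in-order into left and right subtrees.
Root reed: left subtree has 13 nodes {aster, pear, fig, cedar, tulip, iris, sage, kale, hop, fir, daisy, fern, lily}, right has 0 { }.
  Root daisy: left subtree has 10 nodes {aster, pear, fig, cedar, tulip, iris, sage, kale, hop, fir}, right has 2 {fern, lily}.
    Root sage: left subtree has 6 nodes {aster, pear, fig, cedar, tulip, iris}, right has 3 {kale, hop, fir}.
      Root fig: left subtree has 2 nodes {aster, pear}, right has 3 {cedar, tulip, iris}.
        Root pear: left subtree has 1 node {aster}, right has 0 { }.
        Root tulip: left subtree has 1 node {cedar}, right has 1 {iris}.
      Root hop: left subtree has 1 node {kale}, right has 1 {fir}.
    Root fern: left subtree has 0 nodes { }, right has 1 {lily}.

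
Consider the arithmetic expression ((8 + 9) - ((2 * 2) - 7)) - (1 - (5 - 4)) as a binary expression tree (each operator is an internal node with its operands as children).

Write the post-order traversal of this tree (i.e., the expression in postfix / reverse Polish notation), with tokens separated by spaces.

Post-order on an expression tree gives postfix notation: for each operator, emit left operand, right operand, then the operator.

8 9 + 2 2 * 7 - - 1 5 4 - - -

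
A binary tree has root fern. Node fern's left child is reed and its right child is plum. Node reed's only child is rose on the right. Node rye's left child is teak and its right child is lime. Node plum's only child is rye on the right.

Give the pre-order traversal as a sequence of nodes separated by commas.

Pre-order visits the node, then its left subtree, then its right subtree.
Visit fern.
At fern: go left to reed.
  Visit reed.
  At reed: no left child.
  At reed: go right to rose.
    rose is a leaf — visit rose.
At fern: go right to plum.
  Visit plum.
  At plum: no left child.
  At plum: go right to rye.
    Visit rye.
    At rye: go left to teak.
      teak is a leaf — visit teak.
    At rye: go right to lime.
      lime is a leaf — visit lime.

fern, reed, rose, plum, rye, teak, lime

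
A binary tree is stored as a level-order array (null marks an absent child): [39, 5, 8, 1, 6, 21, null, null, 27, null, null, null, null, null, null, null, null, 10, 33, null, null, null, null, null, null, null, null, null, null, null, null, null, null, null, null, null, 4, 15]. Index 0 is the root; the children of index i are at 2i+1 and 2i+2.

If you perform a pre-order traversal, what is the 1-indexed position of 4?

6

Pre-order visits the node, then its left subtree, then its right subtree.
Visit 39.
At 39: go left to 5.
  Visit 5.
  At 5: go left to 1.
    Visit 1.
    At 1: no left child.
    At 1: go right to 27.
      Visit 27.
      At 27: go left to 10.
        Visit 10.
        At 10: no left child.
        At 10: go right to 4.
          4 is a leaf — visit 4.
      At 27: go right to 33.
        Visit 33.
        At 33: go left to 15.
          15 is a leaf — visit 15.
        At 33: no right child.
  At 5: go right to 6.
    6 is a leaf — visit 6.
At 39: go right to 8.
  Visit 8.
  At 8: go left to 21.
    21 is a leaf — visit 21.
  At 8: no right child.
Full pre-order sequence: 39, 5, 1, 27, 10, 4, 33, 15, 6, 8, 21.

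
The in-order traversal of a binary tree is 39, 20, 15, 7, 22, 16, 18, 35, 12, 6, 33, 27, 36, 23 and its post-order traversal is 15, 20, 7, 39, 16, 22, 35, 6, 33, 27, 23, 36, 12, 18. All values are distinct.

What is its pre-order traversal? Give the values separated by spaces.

18 22 39 7 20 15 16 12 35 36 27 33 6 23

The last element of post-order is the root; it splits in-order into left and right subtrees.
Root 18: left subtree has 6 nodes {39, 20, 15, 7, 22, 16}, right has 7 {35, 12, 6, 33, 27, 36, 23}.
  Root 22: left subtree has 4 nodes {39, 20, 15, 7}, right has 1 {16}.
    Root 39: left subtree has 0 nodes { }, right has 3 {20, 15, 7}.
      Root 7: left subtree has 2 nodes {20, 15}, right has 0 { }.
        Root 20: left subtree has 0 nodes { }, right has 1 {15}.
  Root 12: left subtree has 1 node {35}, right has 5 {6, 33, 27, 36, 23}.
    Root 36: left subtree has 3 nodes {6, 33, 27}, right has 1 {23}.
      Root 27: left subtree has 2 nodes {6, 33}, right has 0 { }.
        Root 33: left subtree has 1 node {6}, right has 0 { }.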